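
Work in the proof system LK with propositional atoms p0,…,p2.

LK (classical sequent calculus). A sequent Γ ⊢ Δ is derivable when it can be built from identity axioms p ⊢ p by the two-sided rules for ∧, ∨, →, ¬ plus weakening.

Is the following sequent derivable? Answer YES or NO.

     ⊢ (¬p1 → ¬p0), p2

Enumerate valuations to refute Γ ⊢ Δ:
  v=000: Γ:[] Δ:[(¬p1 → ¬p0)=T, p2=F] refutes=False
  v=001: Γ:[] Δ:[(¬p1 → ¬p0)=T, p2=T] refutes=False
  v=010: Γ:[] Δ:[(¬p1 → ¬p0)=T, p2=F] refutes=False
  v=011: Γ:[] Δ:[(¬p1 → ¬p0)=T, p2=T] refutes=False
  v=100: Γ:[] Δ:[(¬p1 → ¬p0)=F, p2=F] refutes=True  ← countermodel

Result: NO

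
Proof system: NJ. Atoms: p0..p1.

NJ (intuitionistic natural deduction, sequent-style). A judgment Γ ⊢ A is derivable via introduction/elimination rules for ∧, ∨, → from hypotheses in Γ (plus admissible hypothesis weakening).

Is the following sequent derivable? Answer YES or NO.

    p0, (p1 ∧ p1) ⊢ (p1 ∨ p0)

Proof tree:
[Wk] p0, (p1 ∧ p1) ⊢ (p1 ∨ p0)
  [∨I₂] p0 ⊢ (p1 ∨ p0)
    [Ax] p0 ⊢ p0

Result: YES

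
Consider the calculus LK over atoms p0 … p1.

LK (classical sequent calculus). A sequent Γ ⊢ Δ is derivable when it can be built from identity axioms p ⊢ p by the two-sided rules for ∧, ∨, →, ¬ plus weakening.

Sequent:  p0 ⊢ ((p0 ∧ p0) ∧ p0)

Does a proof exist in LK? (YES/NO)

Derivation trace:
[∧R] p0 ⊢ ((p0 ∧ p0) ∧ p0)
  [∧R] p0 ⊢ (p0 ∧ p0)
    [Ax] p0 ⊢ p0
    [Ax] p0 ⊢ p0
  [Ax] p0 ⊢ p0

Result: YES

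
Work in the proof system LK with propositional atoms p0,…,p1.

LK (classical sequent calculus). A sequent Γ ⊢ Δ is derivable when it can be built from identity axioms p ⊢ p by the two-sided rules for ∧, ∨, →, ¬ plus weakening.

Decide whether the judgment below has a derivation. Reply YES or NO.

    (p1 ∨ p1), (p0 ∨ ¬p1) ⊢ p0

Proof tree:
[∨L] (p1 ∨ p1), (p0 ∨ ¬p1) ⊢ p0
  [WR] p0 ⊢ p0, p0
    [Ax] p0 ⊢ p0
  [¬L] (p1 ∨ p1), ¬p1 ⊢ 
    [∨L] (p1 ∨ p1) ⊢ p1
      [Ax] p1 ⊢ p1
      [Ax] p1 ⊢ p1

Result: YES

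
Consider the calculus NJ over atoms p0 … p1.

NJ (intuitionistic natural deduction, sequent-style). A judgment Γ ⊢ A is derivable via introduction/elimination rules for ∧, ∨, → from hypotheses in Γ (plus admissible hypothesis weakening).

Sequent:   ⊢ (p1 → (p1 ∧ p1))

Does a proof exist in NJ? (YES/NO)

Derivation trace:
[→I]  ⊢ (p1 → (p1 ∧ p1))
  [∧I] p1 ⊢ (p1 ∧ p1)
    [Ax] p1 ⊢ p1
    [Ax] p1 ⊢ p1

Result: YES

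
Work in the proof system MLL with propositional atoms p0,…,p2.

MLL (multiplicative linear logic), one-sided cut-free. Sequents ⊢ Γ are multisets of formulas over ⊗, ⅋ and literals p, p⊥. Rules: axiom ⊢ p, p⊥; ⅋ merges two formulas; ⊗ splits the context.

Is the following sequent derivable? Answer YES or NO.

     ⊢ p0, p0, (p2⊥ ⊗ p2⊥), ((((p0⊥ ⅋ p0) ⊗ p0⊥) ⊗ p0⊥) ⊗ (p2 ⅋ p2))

Derivation trace:
[⊗]  ⊢ p0, p0, (p2⊥ ⊗ p2⊥), ((((p0⊥ ⅋ p0) ⊗ p0⊥) ⊗ p0⊥) ⊗ (p2 ⅋ p2))
  [⊗]  ⊢ p0, p0, (((p0⊥ ⅋ p0) ⊗ p0⊥) ⊗ p0⊥)
    [⊗]  ⊢ p0, ((p0⊥ ⅋ p0) ⊗ p0⊥)
      [⅋]  ⊢ (p0⊥ ⅋ p0)
        [Ax]  ⊢ p0, p0⊥
      [Ax]  ⊢ p0, p0⊥
    [Ax]  ⊢ p0, p0⊥
  [⅋]  ⊢ (p2⊥ ⊗ p2⊥), (p2 ⅋ p2)
    [⊗]  ⊢ p2, p2, (p2⊥ ⊗ p2⊥)
      [Ax]  ⊢ p2, p2⊥
      [Ax]  ⊢ p2, p2⊥

Result: YES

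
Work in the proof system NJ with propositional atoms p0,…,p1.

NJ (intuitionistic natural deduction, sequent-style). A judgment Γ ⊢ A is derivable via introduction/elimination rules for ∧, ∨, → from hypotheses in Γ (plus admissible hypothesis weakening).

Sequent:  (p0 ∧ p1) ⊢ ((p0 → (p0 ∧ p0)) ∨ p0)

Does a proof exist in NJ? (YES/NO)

Derivation trace:
[∨I₁] (p0 ∧ p1) ⊢ ((p0 → (p0 ∧ p0)) ∨ p0)
  [→I] (p0 ∧ p1) ⊢ (p0 → (p0 ∧ p0))
    [∧I] (p0 ∧ p1), p0 ⊢ (p0 ∧ p0)
      [Ax] p0 ⊢ p0
      [Wk] p0, (p0 ∧ p1) ⊢ p0
        [Ax] p0 ⊢ p0

Result: YES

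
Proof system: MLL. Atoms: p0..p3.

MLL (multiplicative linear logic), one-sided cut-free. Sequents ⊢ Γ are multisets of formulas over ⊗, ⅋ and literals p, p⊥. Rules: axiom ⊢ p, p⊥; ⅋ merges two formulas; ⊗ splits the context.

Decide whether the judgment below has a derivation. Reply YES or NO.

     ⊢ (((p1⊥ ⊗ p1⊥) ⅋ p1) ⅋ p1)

Proof tree:
[⅋]  ⊢ (((p1⊥ ⊗ p1⊥) ⅋ p1) ⅋ p1)
  [⅋]  ⊢ p1, ((p1⊥ ⊗ p1⊥) ⅋ p1)
    [⊗]  ⊢ p1, p1, (p1⊥ ⊗ p1⊥)
      [Ax]  ⊢ p1, p1⊥
      [Ax]  ⊢ p1, p1⊥

Result: YES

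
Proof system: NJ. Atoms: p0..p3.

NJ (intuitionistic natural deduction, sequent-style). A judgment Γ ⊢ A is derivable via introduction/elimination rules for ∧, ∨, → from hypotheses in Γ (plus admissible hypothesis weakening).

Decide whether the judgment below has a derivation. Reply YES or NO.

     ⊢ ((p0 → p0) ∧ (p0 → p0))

Derivation (root first):
[∧I]  ⊢ ((p0 → p0) ∧ (p0 → p0))
  [→I]  ⊢ (p0 → p0)
    [Ax] p0 ⊢ p0
  [→I]  ⊢ (p0 → p0)
    [Ax] p0 ⊢ p0

Result: YES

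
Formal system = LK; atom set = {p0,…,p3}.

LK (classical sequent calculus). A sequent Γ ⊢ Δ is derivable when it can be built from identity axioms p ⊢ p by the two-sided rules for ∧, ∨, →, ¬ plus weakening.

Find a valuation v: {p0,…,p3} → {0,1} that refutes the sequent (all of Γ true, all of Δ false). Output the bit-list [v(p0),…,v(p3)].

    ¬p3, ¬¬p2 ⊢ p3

Enumerate valuations to refute Γ ⊢ Δ:
  v=0000: Γ:[¬p3=T, ¬¬p2=F] Δ:[p3=F] refutes=False
  v=0001: Γ:[¬p3=F, ¬¬p2=F] Δ:[p3=T] refutes=False
  v=0010: Γ:[¬p3=T, ¬¬p2=T] Δ:[p3=F] refutes=True  ← countermodel

Result: [0, 0, 1, 0]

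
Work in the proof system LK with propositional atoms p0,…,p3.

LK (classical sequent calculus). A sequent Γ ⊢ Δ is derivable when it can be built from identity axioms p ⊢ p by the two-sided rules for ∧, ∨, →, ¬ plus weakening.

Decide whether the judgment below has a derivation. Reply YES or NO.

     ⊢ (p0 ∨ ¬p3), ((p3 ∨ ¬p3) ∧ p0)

Search for a countermodel by truth-table:
  v=0000: Γ:[] Δ:[(p0 ∨ ¬p3)=T, ((p3 ∨ ¬p3) ∧ p0)=F] refutes=False
  v=0001: Γ:[] Δ:[(p0 ∨ ¬p3)=F, ((p3 ∨ ¬p3) ∧ p0)=F] refutes=True  ← countermodel

Result: NO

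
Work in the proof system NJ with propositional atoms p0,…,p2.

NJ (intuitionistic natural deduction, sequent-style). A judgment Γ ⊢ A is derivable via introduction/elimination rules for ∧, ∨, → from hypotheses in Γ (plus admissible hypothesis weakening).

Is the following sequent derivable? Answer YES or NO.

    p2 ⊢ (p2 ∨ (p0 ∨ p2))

Derivation (root first):
[∨I₂] p2 ⊢ (p2 ∨ (p0 ∨ p2))
  [∨I₂] p2 ⊢ (p0 ∨ p2)
    [Ax] p2 ⊢ p2

Result: YES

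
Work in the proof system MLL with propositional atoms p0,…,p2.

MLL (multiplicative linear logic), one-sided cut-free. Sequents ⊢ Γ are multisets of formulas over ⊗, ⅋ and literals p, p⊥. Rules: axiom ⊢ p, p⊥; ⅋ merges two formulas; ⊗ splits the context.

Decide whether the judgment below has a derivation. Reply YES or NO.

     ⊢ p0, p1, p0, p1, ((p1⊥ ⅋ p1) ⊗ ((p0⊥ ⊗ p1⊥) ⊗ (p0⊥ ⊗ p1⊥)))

Derivation trace:
[⊗]  ⊢ p0, p1, p0, p1, ((p1⊥ ⅋ p1) ⊗ ((p0⊥ ⊗ p1⊥) ⊗ (p0⊥ ⊗ p1⊥)))
  [⅋]  ⊢ (p1⊥ ⅋ p1)
    [Ax]  ⊢ p1, p1⊥
  [⊗]  ⊢ p0, p1, p0, p1, ((p0⊥ ⊗ p1⊥) ⊗ (p0⊥ ⊗ p1⊥))
    [⊗]  ⊢ p0, p1, (p0⊥ ⊗ p1⊥)
      [Ax]  ⊢ p0, p0⊥
      [Ax]  ⊢ p1, p1⊥
    [⊗]  ⊢ p0, p1, (p0⊥ ⊗ p1⊥)
      [Ax]  ⊢ p0, p0⊥
      [Ax]  ⊢ p1, p1⊥

Result: YES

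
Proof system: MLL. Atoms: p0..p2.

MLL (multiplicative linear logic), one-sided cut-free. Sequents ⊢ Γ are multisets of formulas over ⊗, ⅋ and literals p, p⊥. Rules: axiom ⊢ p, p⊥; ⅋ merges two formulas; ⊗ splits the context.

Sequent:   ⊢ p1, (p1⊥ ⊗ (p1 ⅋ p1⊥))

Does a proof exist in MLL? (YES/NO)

Derivation trace:
[⊗]  ⊢ p1, (p1⊥ ⊗ (p1 ⅋ p1⊥))
  [Ax]  ⊢ p1, p1⊥
  [⅋]  ⊢ (p1 ⅋ p1⊥)
    [Ax]  ⊢ p1, p1⊥

Result: YES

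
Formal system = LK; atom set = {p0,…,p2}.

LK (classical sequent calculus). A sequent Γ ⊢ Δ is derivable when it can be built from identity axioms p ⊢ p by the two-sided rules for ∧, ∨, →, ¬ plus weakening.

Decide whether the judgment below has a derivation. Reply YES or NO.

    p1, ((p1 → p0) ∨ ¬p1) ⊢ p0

Derivation trace:
[∨L] p1, ((p1 → p0) ∨ ¬p1) ⊢ p0
  [→L] p1, (p1 → p0) ⊢ p0
    [Ax] p1 ⊢ p1
    [Ax] p0 ⊢ p0
  [¬L] p1, ¬p1 ⊢ 
    [Ax] p1 ⊢ p1

Result: YES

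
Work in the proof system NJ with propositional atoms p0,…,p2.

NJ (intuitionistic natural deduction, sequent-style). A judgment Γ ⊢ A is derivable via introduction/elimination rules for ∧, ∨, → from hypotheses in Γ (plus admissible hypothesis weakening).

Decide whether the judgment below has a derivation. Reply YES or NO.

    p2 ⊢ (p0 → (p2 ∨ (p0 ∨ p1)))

Derivation (root first):
[→I] p2 ⊢ (p0 → (p2 ∨ (p0 ∨ p1)))
  [∨I₂] p0, p2 ⊢ (p2 ∨ (p0 ∨ p1))
    [∨I₁] p0, p2 ⊢ (p0 ∨ p1)
      [Wk] p0, p2 ⊢ p0
        [Ax] p0 ⊢ p0

Result: YES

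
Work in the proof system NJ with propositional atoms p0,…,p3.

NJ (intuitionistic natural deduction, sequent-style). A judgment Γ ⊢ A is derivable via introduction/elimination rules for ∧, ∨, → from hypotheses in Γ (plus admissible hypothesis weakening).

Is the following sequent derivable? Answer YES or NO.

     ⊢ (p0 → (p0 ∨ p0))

Proof tree:
[→I]  ⊢ (p0 → (p0 ∨ p0))
  [∨I₁] p0 ⊢ (p0 ∨ p0)
    [Ax] p0 ⊢ p0

Result: YES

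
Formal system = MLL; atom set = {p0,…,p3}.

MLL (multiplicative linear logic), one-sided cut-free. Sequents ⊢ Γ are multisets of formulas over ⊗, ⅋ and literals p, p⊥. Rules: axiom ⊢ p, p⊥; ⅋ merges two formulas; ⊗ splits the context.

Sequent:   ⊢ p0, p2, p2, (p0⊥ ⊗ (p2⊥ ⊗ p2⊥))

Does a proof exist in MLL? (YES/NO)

Proof tree:
[⊗]  ⊢ p0, p2, p2, (p0⊥ ⊗ (p2⊥ ⊗ p2⊥))
  [Ax]  ⊢ p0, p0⊥
  [⊗]  ⊢ p2, p2, (p2⊥ ⊗ p2⊥)
    [Ax]  ⊢ p2, p2⊥
    [Ax]  ⊢ p2, p2⊥

Result: YES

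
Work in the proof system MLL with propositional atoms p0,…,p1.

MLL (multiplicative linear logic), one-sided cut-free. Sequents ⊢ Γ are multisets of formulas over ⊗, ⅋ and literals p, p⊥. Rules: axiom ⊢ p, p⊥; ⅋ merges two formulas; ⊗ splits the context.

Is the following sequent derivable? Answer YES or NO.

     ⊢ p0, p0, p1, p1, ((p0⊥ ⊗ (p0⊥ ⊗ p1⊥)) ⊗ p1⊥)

Derivation (root first):
[⊗]  ⊢ p0, p0, p1, p1, ((p0⊥ ⊗ (p0⊥ ⊗ p1⊥)) ⊗ p1⊥)
  [⊗]  ⊢ p0, p0, p1, (p0⊥ ⊗ (p0⊥ ⊗ p1⊥))
    [Ax]  ⊢ p0, p0⊥
    [⊗]  ⊢ p0, p1, (p0⊥ ⊗ p1⊥)
      [Ax]  ⊢ p0, p0⊥
      [Ax]  ⊢ p1, p1⊥
  [Ax]  ⊢ p1, p1⊥

Result: YES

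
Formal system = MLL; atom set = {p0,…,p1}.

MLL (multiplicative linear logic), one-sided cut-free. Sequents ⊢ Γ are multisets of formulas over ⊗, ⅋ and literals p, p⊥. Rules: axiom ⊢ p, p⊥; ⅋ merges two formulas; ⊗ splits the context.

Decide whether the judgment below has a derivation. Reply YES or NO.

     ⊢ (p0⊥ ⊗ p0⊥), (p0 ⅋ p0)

Derivation trace:
[⅋]  ⊢ (p0⊥ ⊗ p0⊥), (p0 ⅋ p0)
  [⊗]  ⊢ p0, p0, (p0⊥ ⊗ p0⊥)
    [Ax]  ⊢ p0, p0⊥
    [Ax]  ⊢ p0, p0⊥

Result: YES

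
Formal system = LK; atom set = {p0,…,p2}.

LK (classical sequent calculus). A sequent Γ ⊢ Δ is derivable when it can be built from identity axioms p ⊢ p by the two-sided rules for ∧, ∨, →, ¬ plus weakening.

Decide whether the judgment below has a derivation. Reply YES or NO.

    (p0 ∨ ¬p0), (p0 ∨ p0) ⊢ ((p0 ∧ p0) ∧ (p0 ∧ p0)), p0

Derivation (root first):
[∨L] (p0 ∨ ¬p0), (p0 ∨ p0) ⊢ ((p0 ∧ p0) ∧ (p0 ∧ p0)), p0
  [∧R] (p0 ∨ ¬p0), p0 ⊢ ((p0 ∧ p0) ∧ (p0 ∧ p0))
    [∧R] p0 ⊢ (p0 ∧ p0)
      [Ax] p0 ⊢ p0
      [Ax] p0 ⊢ p0
    [∨L] p0, (p0 ∨ ¬p0) ⊢ (p0 ∧ p0)
      [∧R] p0 ⊢ (p0 ∧ p0)
        [Ax] p0 ⊢ p0
        [Ax] p0 ⊢ p0
      [¬L] p0, ¬p0 ⊢ 
        [Ax] p0 ⊢ p0
  [Ax] p0 ⊢ p0

Result: YES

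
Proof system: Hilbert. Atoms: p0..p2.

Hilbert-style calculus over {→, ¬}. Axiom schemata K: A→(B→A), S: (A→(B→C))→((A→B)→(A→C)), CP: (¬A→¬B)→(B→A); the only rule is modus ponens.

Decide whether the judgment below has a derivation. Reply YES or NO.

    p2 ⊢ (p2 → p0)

Enumerate valuations to refute Γ ⊢ Δ:
  v=000: Γ:[p2=F] Δ:[(p2 → p0)=T] refutes=False
  v=001: Γ:[p2=T] Δ:[(p2 → p0)=F] refutes=True  ← countermodel

Result: NO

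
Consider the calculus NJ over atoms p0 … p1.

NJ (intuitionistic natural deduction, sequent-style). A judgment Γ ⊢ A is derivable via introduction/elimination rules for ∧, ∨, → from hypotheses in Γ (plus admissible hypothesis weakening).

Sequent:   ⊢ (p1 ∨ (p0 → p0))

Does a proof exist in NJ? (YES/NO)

Derivation trace:
[∨I₂]  ⊢ (p1 ∨ (p0 → p0))
  [→I]  ⊢ (p0 → p0)
    [Ax] p0 ⊢ p0

Result: YES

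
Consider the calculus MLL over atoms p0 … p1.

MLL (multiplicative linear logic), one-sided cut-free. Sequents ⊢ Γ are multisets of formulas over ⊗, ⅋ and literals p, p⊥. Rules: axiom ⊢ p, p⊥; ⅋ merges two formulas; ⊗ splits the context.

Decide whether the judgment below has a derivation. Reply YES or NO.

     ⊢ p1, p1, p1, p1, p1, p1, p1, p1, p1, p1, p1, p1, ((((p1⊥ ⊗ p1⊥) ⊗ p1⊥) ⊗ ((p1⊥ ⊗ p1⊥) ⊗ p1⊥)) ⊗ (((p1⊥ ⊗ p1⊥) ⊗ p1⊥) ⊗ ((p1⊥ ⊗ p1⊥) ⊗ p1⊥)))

Proof tree:
[⊗]  ⊢ p1, p1, p1, p1, p1, p1, p1, p1, p1, p1, p1, p1, ((((p1⊥ ⊗ p1⊥) ⊗ p1⊥) ⊗ ((p1⊥ ⊗ p1⊥) ⊗ p1⊥)) ⊗ (((p1⊥ ⊗ p1⊥) ⊗ p1⊥) ⊗ ((p1⊥ ⊗ p1⊥) ⊗ p1⊥)))
  [⊗]  ⊢ p1, p1, p1, p1, p1, p1, (((p1⊥ ⊗ p1⊥) ⊗ p1⊥) ⊗ ((p1⊥ ⊗ p1⊥) ⊗ p1⊥))
    [⊗]  ⊢ p1, p1, p1, ((p1⊥ ⊗ p1⊥) ⊗ p1⊥)
      [⊗]  ⊢ p1, p1, (p1⊥ ⊗ p1⊥)
        [Ax]  ⊢ p1, p1⊥
        [Ax]  ⊢ p1, p1⊥
      [Ax]  ⊢ p1, p1⊥
    [⊗]  ⊢ p1, p1, p1, ((p1⊥ ⊗ p1⊥) ⊗ p1⊥)
      [⊗]  ⊢ p1, p1, (p1⊥ ⊗ p1⊥)
        [Ax]  ⊢ p1, p1⊥
        [Ax]  ⊢ p1, p1⊥
      [Ax]  ⊢ p1, p1⊥
  [⊗]  ⊢ p1, p1, p1, p1, p1, p1, (((p1⊥ ⊗ p1⊥) ⊗ p1⊥) ⊗ ((p1⊥ ⊗ p1⊥) ⊗ p1⊥))
    [⊗]  ⊢ p1, p1, p1, ((p1⊥ ⊗ p1⊥) ⊗ p1⊥)
      [⊗]  ⊢ p1, p1, (p1⊥ ⊗ p1⊥)
        [Ax]  ⊢ p1, p1⊥
        [Ax]  ⊢ p1, p1⊥
      [Ax]  ⊢ p1, p1⊥
    [⊗]  ⊢ p1, p1, p1, ((p1⊥ ⊗ p1⊥) ⊗ p1⊥)
      [⊗]  ⊢ p1, p1, (p1⊥ ⊗ p1⊥)
        [Ax]  ⊢ p1, p1⊥
        [Ax]  ⊢ p1, p1⊥
      [Ax]  ⊢ p1, p1⊥

Result: YES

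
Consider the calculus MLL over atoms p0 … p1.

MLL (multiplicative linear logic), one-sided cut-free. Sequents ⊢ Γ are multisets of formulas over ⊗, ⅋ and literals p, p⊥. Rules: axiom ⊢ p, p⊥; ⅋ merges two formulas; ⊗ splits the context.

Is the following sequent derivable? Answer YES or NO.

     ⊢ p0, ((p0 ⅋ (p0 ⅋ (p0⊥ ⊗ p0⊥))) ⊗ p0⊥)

Derivation (root first):
[⊗]  ⊢ p0, ((p0 ⅋ (p0 ⅋ (p0⊥ ⊗ p0⊥))) ⊗ p0⊥)
  [⅋]  ⊢ (p0 ⅋ (p0 ⅋ (p0⊥ ⊗ p0⊥)))
    [⅋]  ⊢ p0, (p0 ⅋ (p0⊥ ⊗ p0⊥))
      [⊗]  ⊢ p0, p0, (p0⊥ ⊗ p0⊥)
        [Ax]  ⊢ p0, p0⊥
        [Ax]  ⊢ p0, p0⊥
  [Ax]  ⊢ p0, p0⊥

Result: YES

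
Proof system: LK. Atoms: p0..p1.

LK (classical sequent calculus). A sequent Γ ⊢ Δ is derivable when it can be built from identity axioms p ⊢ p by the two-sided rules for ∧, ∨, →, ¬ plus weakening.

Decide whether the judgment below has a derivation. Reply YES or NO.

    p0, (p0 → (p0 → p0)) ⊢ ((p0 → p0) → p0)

Derivation (root first):
[→R] p0, (p0 → (p0 → p0)) ⊢ ((p0 → p0) → p0)
  [→L] (p0 → p0), p0, (p0 → (p0 → p0)) ⊢ p0
    [→L] p0, (p0 → p0) ⊢ p0
      [Ax] p0 ⊢ p0
      [Ax] p0 ⊢ p0
    [→L] p0, (p0 → p0) ⊢ p0
      [Ax] p0 ⊢ p0
      [Ax] p0 ⊢ p0

Result: YES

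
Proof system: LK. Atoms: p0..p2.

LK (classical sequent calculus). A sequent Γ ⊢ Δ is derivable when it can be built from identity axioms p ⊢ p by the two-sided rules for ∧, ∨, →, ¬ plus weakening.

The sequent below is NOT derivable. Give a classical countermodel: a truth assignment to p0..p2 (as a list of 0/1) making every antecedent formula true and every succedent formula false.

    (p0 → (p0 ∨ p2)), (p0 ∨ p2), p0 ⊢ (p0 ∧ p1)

Search for a countermodel by truth-table:
  v=000: Γ:[(p0 → (p0 ∨ p2))=T, (p0 ∨ p2)=F, p0=F] Δ:[(p0 ∧ p1)=F] refutes=False
  v=001: Γ:[(p0 → (p0 ∨ p2))=T, (p0 ∨ p2)=T, p0=F] Δ:[(p0 ∧ p1)=F] refutes=False
  v=010: Γ:[(p0 → (p0 ∨ p2))=T, (p0 ∨ p2)=F, p0=F] Δ:[(p0 ∧ p1)=F] refutes=False
  v=011: Γ:[(p0 → (p0 ∨ p2))=T, (p0 ∨ p2)=T, p0=F] Δ:[(p0 ∧ p1)=F] refutes=False
  v=100: Γ:[(p0 → (p0 ∨ p2))=T, (p0 ∨ p2)=T, p0=T] Δ:[(p0 ∧ p1)=F] refutes=True  ← countermodel

Result: [1, 0, 0]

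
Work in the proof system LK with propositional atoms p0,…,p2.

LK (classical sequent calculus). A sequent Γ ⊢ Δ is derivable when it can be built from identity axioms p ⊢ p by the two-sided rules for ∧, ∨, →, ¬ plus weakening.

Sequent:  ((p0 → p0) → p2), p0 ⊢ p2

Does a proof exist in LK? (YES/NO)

Proof tree:
[WL] ((p0 → p0) → p2), p0 ⊢ p2
  [→L] ((p0 → p0) → p2) ⊢ p2
    [→R]  ⊢ (p0 → p0)
      [Ax] p0 ⊢ p0
    [Ax] p2 ⊢ p2

Result: YES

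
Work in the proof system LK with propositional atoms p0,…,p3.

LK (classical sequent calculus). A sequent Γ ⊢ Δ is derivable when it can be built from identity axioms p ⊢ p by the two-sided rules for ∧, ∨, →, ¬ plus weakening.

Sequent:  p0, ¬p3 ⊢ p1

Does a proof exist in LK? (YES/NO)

Search for a countermodel by truth-table:
  v=0000: Γ:[p0=F, ¬p3=T] Δ:[p1=F] refutes=False
  v=0001: Γ:[p0=F, ¬p3=F] Δ:[p1=F] refutes=False
  v=0010: Γ:[p0=F, ¬p3=T] Δ:[p1=F] refutes=False
  v=0011: Γ:[p0=F, ¬p3=F] Δ:[p1=F] refutes=False
  v=0100: Γ:[p0=F, ¬p3=T] Δ:[p1=T] refutes=False
  v=0101: Γ:[p0=F, ¬p3=F] Δ:[p1=T] refutes=False
  v=0110: Γ:[p0=F, ¬p3=T] Δ:[p1=T] refutes=False
  v=0111: Γ:[p0=F, ¬p3=F] Δ:[p1=T] refutes=False
  v=1000: Γ:[p0=T, ¬p3=T] Δ:[p1=F] refutes=True  ← countermodel

Result: NO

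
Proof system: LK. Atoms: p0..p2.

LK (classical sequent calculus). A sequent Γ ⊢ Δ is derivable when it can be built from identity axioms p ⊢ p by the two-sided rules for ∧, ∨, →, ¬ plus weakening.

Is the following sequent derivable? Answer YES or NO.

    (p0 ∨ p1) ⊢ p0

Enumerate valuations to refute Γ ⊢ Δ:
  v=000: Γ:[(p0 ∨ p1)=F] Δ:[p0=F] refutes=False
  v=001: Γ:[(p0 ∨ p1)=F] Δ:[p0=F] refutes=False
  v=010: Γ:[(p0 ∨ p1)=T] Δ:[p0=F] refutes=True  ← countermodel

Result: NO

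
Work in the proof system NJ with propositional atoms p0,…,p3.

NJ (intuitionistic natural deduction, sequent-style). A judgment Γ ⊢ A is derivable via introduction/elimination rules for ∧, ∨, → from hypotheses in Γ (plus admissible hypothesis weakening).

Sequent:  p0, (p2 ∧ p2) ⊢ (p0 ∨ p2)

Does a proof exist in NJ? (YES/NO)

Proof tree:
[Wk] p0, (p2 ∧ p2) ⊢ (p0 ∨ p2)
  [∨I₁] p0 ⊢ (p0 ∨ p2)
    [Ax] p0 ⊢ p0

Result: YES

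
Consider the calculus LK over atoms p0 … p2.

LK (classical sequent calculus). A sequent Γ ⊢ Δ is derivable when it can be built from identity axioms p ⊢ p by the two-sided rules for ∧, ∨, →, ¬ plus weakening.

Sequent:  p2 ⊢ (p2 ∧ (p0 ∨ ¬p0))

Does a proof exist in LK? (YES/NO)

Derivation (root first):
[∧R] p2 ⊢ (p2 ∧ (p0 ∨ ¬p0))
  [Ax] p2 ⊢ p2
  [∨R]  ⊢ (p0 ∨ ¬p0)
    [¬R]  ⊢ p0, ¬p0
      [Ax] p0 ⊢ p0

Result: YES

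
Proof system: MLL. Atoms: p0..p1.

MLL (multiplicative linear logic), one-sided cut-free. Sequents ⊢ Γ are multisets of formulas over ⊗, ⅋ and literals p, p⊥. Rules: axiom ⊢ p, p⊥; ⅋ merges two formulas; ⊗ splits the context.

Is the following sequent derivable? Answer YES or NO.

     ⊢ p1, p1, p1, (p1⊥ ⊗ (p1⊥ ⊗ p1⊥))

Derivation trace:
[⊗]  ⊢ p1, p1, p1, (p1⊥ ⊗ (p1⊥ ⊗ p1⊥))
  [Ax]  ⊢ p1, p1⊥
  [⊗]  ⊢ p1, p1, (p1⊥ ⊗ p1⊥)
    [Ax]  ⊢ p1, p1⊥
    [Ax]  ⊢ p1, p1⊥

Result: YES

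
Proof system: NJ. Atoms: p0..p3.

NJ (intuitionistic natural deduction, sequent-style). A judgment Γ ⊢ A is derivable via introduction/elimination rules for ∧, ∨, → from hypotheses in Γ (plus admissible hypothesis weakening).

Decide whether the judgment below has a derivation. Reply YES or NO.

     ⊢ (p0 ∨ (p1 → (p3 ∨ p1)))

Derivation (root first):
[∨I₂]  ⊢ (p0 ∨ (p1 → (p3 ∨ p1)))
  [→I]  ⊢ (p1 → (p3 ∨ p1))
    [∨I₂] p1 ⊢ (p3 ∨ p1)
      [Ax] p1 ⊢ p1

Result: YES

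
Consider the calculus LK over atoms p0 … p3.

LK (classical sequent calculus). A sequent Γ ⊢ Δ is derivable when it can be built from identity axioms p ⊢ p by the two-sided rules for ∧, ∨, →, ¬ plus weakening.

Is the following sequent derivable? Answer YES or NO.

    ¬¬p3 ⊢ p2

Truth-table refutation:
  v=0000: Γ:[¬¬p3=F] Δ:[p2=F] refutes=False
  v=0001: Γ:[¬¬p3=T] Δ:[p2=F] refutes=True  ← countermodel

Result: NO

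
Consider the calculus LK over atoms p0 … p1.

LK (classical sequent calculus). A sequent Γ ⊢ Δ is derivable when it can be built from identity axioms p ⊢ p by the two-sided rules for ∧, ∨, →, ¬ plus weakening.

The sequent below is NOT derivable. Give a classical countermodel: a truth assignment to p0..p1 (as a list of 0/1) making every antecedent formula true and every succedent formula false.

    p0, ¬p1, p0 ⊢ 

Search for a countermodel by truth-table:
  v=00: Γ:[p0=F, ¬p1=T, p0=F] Δ:[] refutes=False
  v=01: Γ:[p0=F, ¬p1=F, p0=F] Δ:[] refutes=False
  v=10: Γ:[p0=T, ¬p1=T, p0=T] Δ:[] refutes=True  ← countermodel

Result: [1, 0]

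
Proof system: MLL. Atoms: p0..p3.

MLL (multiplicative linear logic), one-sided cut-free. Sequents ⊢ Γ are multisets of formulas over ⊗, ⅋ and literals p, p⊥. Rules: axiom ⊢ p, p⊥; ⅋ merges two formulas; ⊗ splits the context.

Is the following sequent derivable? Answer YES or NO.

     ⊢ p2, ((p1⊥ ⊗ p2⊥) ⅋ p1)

Derivation (root first):
[⅋]  ⊢ p2, ((p1⊥ ⊗ p2⊥) ⅋ p1)
  [⊗]  ⊢ p1, p2, (p1⊥ ⊗ p2⊥)
    [Ax]  ⊢ p1, p1⊥
    [Ax]  ⊢ p2, p2⊥

Result: YES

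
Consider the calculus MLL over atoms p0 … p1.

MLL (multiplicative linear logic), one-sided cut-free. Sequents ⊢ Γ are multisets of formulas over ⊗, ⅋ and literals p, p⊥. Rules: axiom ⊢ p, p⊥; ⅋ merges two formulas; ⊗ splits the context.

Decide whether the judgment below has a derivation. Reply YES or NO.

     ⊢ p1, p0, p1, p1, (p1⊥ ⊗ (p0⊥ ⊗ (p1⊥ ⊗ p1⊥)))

Derivation (root first):
[⊗]  ⊢ p1, p0, p1, p1, (p1⊥ ⊗ (p0⊥ ⊗ (p1⊥ ⊗ p1⊥)))
  [Ax]  ⊢ p1, p1⊥
  [⊗]  ⊢ p0, p1, p1, (p0⊥ ⊗ (p1⊥ ⊗ p1⊥))
    [Ax]  ⊢ p0, p0⊥
    [⊗]  ⊢ p1, p1, (p1⊥ ⊗ p1⊥)
      [Ax]  ⊢ p1, p1⊥
      [Ax]  ⊢ p1, p1⊥

Result: YES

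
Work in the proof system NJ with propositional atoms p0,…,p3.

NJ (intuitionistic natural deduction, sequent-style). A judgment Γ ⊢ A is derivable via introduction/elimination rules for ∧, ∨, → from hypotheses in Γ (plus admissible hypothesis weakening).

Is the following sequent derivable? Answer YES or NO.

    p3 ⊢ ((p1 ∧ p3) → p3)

Derivation trace:
[→I] p3 ⊢ ((p1 ∧ p3) → p3)
  [Wk] p3, (p1 ∧ p3) ⊢ p3
    [Ax] p3 ⊢ p3

Result: YES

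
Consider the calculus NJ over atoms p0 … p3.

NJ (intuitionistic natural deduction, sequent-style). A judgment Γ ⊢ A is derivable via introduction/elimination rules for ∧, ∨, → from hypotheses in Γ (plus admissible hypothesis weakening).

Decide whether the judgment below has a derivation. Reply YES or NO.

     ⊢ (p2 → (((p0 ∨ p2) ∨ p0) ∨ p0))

Derivation (root first):
[→I]  ⊢ (p2 → (((p0 ∨ p2) ∨ p0) ∨ p0))
  [∨I₁] p2 ⊢ (((p0 ∨ p2) ∨ p0) ∨ p0)
    [∨I₁] p2 ⊢ ((p0 ∨ p2) ∨ p0)
      [∨I₂] p2 ⊢ (p0 ∨ p2)
        [Ax] p2 ⊢ p2

Result: YES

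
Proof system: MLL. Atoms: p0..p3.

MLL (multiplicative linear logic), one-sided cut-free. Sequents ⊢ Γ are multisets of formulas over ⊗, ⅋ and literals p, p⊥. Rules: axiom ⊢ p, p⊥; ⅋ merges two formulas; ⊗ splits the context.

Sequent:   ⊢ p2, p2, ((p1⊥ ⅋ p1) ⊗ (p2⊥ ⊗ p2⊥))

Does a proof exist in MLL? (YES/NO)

Derivation trace:
[⊗]  ⊢ p2, p2, ((p1⊥ ⅋ p1) ⊗ (p2⊥ ⊗ p2⊥))
  [⅋]  ⊢ (p1⊥ ⅋ p1)
    [Ax]  ⊢ p1, p1⊥
  [⊗]  ⊢ p2, p2, (p2⊥ ⊗ p2⊥)
    [Ax]  ⊢ p2, p2⊥
    [Ax]  ⊢ p2, p2⊥

Result: YES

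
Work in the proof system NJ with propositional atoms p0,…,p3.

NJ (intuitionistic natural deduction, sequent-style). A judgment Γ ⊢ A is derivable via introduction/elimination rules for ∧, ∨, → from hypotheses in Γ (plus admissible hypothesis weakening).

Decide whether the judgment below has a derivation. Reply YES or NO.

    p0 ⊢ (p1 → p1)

Derivation (root first):
[Wk] p0 ⊢ (p1 → p1)
  [→I]  ⊢ (p1 → p1)
    [Ax] p1 ⊢ p1

Result: YES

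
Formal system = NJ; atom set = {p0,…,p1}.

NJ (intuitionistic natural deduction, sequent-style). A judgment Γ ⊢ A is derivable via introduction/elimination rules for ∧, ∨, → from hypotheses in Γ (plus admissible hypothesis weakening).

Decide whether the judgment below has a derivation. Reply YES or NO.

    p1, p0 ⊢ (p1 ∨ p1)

Proof tree:
[∨I₂] p1, p0 ⊢ (p1 ∨ p1)
  [Wk] p1, p0 ⊢ p1
    [Ax] p1 ⊢ p1

Result: YES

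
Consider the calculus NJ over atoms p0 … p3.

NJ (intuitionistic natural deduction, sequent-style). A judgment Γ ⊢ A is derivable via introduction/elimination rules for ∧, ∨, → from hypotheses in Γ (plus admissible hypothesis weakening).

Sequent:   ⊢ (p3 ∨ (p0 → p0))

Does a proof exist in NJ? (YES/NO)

Proof tree:
[∨I₂]  ⊢ (p3 ∨ (p0 → p0))
  [→I]  ⊢ (p0 → p0)
    [Ax] p0 ⊢ p0

Result: YES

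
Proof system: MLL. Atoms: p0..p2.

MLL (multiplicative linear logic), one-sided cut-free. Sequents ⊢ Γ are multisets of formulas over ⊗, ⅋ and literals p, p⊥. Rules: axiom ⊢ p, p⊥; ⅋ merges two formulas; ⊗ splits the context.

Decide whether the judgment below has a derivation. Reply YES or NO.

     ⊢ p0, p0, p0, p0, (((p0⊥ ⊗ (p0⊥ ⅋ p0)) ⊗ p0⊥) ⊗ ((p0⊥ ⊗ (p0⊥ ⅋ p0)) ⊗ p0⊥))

Derivation (root first):
[⊗]  ⊢ p0, p0, p0, p0, (((p0⊥ ⊗ (p0⊥ ⅋ p0)) ⊗ p0⊥) ⊗ ((p0⊥ ⊗ (p0⊥ ⅋ p0)) ⊗ p0⊥))
  [⊗]  ⊢ p0, p0, ((p0⊥ ⊗ (p0⊥ ⅋ p0)) ⊗ p0⊥)
    [⊗]  ⊢ p0, (p0⊥ ⊗ (p0⊥ ⅋ p0))
      [Ax]  ⊢ p0, p0⊥
      [⅋]  ⊢ (p0⊥ ⅋ p0)
        [Ax]  ⊢ p0, p0⊥
    [Ax]  ⊢ p0, p0⊥
  [⊗]  ⊢ p0, p0, ((p0⊥ ⊗ (p0⊥ ⅋ p0)) ⊗ p0⊥)
    [⊗]  ⊢ p0, (p0⊥ ⊗ (p0⊥ ⅋ p0))
      [Ax]  ⊢ p0, p0⊥
      [⅋]  ⊢ (p0⊥ ⅋ p0)
        [Ax]  ⊢ p0, p0⊥
    [Ax]  ⊢ p0, p0⊥

Result: YES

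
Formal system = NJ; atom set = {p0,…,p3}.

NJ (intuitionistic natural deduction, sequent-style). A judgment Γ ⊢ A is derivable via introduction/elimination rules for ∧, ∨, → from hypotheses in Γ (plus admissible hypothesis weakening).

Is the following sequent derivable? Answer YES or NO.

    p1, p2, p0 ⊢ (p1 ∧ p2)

Derivation trace:
[∧I] p1, p2, p0 ⊢ (p1 ∧ p2)
  [Ax] p1 ⊢ p1
  [Wk] p2, p0 ⊢ p2
    [Ax] p2 ⊢ p2

Result: YES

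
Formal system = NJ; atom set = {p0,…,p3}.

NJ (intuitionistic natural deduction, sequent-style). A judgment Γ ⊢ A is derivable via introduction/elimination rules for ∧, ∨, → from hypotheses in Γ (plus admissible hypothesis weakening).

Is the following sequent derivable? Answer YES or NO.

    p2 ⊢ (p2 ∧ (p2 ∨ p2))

Proof tree:
[∧I] p2 ⊢ (p2 ∧ (p2 ∨ p2))
  [Ax] p2 ⊢ p2
  [∨I₁] p2 ⊢ (p2 ∨ p2)
    [Ax] p2 ⊢ p2

Result: YES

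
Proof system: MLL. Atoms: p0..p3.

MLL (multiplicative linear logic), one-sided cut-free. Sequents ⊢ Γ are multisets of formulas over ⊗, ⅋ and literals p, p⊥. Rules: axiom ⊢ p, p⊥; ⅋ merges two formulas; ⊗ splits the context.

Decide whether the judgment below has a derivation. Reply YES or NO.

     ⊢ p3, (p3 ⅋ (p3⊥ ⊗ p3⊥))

Derivation trace:
[⅋]  ⊢ p3, (p3 ⅋ (p3⊥ ⊗ p3⊥))
  [⊗]  ⊢ p3, p3, (p3⊥ ⊗ p3⊥)
    [Ax]  ⊢ p3, p3⊥
    [Ax]  ⊢ p3, p3⊥

Result: YES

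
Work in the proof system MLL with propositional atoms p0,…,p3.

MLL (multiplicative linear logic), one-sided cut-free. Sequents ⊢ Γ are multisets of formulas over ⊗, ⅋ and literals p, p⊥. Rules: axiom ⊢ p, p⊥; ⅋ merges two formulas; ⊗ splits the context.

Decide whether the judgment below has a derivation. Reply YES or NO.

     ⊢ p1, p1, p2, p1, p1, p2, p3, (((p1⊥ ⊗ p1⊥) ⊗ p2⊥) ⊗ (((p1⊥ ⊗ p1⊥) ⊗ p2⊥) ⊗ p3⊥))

Derivation (root first):
[⊗]  ⊢ p1, p1, p2, p1, p1, p2, p3, (((p1⊥ ⊗ p1⊥) ⊗ p2⊥) ⊗ (((p1⊥ ⊗ p1⊥) ⊗ p2⊥) ⊗ p3⊥))
  [⊗]  ⊢ p1, p1, p2, ((p1⊥ ⊗ p1⊥) ⊗ p2⊥)
    [⊗]  ⊢ p1, p1, (p1⊥ ⊗ p1⊥)
      [Ax]  ⊢ p1, p1⊥
      [Ax]  ⊢ p1, p1⊥
    [Ax]  ⊢ p2, p2⊥
  [⊗]  ⊢ p1, p1, p2, p3, (((p1⊥ ⊗ p1⊥) ⊗ p2⊥) ⊗ p3⊥)
    [⊗]  ⊢ p1, p1, p2, ((p1⊥ ⊗ p1⊥) ⊗ p2⊥)
      [⊗]  ⊢ p1, p1, (p1⊥ ⊗ p1⊥)
        [Ax]  ⊢ p1, p1⊥
        [Ax]  ⊢ p1, p1⊥
      [Ax]  ⊢ p2, p2⊥
    [Ax]  ⊢ p3, p3⊥

Result: YES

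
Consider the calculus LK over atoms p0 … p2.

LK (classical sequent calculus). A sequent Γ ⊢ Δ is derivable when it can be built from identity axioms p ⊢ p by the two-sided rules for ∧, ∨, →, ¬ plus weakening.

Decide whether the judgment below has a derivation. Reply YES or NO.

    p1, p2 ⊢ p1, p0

Proof tree:
[WR] p1, p2 ⊢ p1, p0
  [WL] p1, p2 ⊢ p1
    [Ax] p1 ⊢ p1

Result: YES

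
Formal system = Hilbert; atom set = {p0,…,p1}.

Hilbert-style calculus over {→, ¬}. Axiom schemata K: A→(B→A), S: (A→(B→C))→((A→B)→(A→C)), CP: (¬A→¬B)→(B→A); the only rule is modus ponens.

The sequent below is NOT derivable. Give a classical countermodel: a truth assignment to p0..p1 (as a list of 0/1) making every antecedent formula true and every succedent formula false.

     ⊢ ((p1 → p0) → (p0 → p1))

Truth-table refutation:
  v=00: Γ:[] Δ:[((p1 → p0) → (p0 → p1))=T] refutes=False
  v=01: Γ:[] Δ:[((p1 → p0) → (p0 → p1))=T] refutes=False
  v=10: Γ:[] Δ:[((p1 → p0) → (p0 → p1))=F] refutes=True  ← countermodel

Result: [1, 0]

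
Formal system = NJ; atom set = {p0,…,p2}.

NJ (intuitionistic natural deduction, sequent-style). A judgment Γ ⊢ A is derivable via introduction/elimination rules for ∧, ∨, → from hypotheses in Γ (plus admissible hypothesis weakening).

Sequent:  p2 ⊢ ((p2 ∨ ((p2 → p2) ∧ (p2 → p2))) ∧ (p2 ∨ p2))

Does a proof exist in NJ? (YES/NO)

Proof tree:
[∧I] p2 ⊢ ((p2 ∨ ((p2 → p2) ∧ (p2 → p2))) ∧ (p2 ∨ p2))
  [∨I₂]  ⊢ (p2 ∨ ((p2 → p2) ∧ (p2 → p2)))
    [∧I]  ⊢ ((p2 → p2) ∧ (p2 → p2))
      [→I]  ⊢ (p2 → p2)
        [Ax] p2 ⊢ p2
      [→I]  ⊢ (p2 → p2)
        [Ax] p2 ⊢ p2
  [∨I₂] p2 ⊢ (p2 ∨ p2)
    [Ax] p2 ⊢ p2

Result: YES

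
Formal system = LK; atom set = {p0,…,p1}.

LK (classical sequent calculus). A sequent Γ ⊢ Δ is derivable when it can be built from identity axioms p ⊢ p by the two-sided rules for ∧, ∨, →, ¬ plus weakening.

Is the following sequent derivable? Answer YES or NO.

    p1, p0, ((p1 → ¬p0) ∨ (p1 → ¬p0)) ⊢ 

Proof tree:
[∨L] p1, p0, ((p1 → ¬p0) ∨ (p1 → ¬p0)) ⊢ 
  [→L] p1, p0, (p1 → ¬p0) ⊢ 
    [Ax] p1 ⊢ p1
    [¬L] p0, ¬p0 ⊢ 
      [Ax] p0 ⊢ p0
  [→L] p1, p0, (p1 → ¬p0) ⊢ 
    [Ax] p1 ⊢ p1
    [¬L] p0, ¬p0 ⊢ 
      [Ax] p0 ⊢ p0

Result: YES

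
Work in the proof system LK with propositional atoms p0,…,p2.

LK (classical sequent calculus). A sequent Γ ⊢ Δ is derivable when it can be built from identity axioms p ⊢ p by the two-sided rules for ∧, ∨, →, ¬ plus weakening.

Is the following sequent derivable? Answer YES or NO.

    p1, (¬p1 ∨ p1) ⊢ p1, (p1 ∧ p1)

Derivation trace:
[∨L] p1, (¬p1 ∨ p1) ⊢ p1, (p1 ∧ p1)
  [∧R] p1, ¬p1 ⊢ (p1 ∧ p1)
    [¬L] p1, ¬p1 ⊢ p1
      [WR] p1 ⊢ p1, p1
        [Ax] p1 ⊢ p1
    [¬L] p1, ¬p1 ⊢ p1
      [WR] p1 ⊢ p1, p1
        [Ax] p1 ⊢ p1
  [WR] p1 ⊢ p1, p1
    [Ax] p1 ⊢ p1

Result: YES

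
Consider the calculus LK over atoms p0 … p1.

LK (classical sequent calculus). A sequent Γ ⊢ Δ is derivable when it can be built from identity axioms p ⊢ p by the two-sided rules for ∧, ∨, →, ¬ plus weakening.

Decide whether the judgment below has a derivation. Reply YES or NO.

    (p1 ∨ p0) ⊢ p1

Search for a countermodel by truth-table:
  v=00: Γ:[(p1 ∨ p0)=F] Δ:[p1=F] refutes=False
  v=01: Γ:[(p1 ∨ p0)=T] Δ:[p1=T] refutes=False
  v=10: Γ:[(p1 ∨ p0)=T] Δ:[p1=F] refutes=True  ← countermodel

Result: NO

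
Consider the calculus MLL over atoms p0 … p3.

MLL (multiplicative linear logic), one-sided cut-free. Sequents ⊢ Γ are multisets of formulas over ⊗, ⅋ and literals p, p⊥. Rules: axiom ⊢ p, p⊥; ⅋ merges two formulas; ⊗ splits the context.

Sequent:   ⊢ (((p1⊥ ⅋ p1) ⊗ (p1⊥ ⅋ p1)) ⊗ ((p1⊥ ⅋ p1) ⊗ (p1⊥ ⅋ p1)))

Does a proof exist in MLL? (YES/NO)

Derivation (root first):
[⊗]  ⊢ (((p1⊥ ⅋ p1) ⊗ (p1⊥ ⅋ p1)) ⊗ ((p1⊥ ⅋ p1) ⊗ (p1⊥ ⅋ p1)))
  [⊗]  ⊢ ((p1⊥ ⅋ p1) ⊗ (p1⊥ ⅋ p1))
    [⅋]  ⊢ (p1⊥ ⅋ p1)
      [Ax]  ⊢ p1, p1⊥
    [⅋]  ⊢ (p1⊥ ⅋ p1)
      [Ax]  ⊢ p1, p1⊥
  [⊗]  ⊢ ((p1⊥ ⅋ p1) ⊗ (p1⊥ ⅋ p1))
    [⅋]  ⊢ (p1⊥ ⅋ p1)
      [Ax]  ⊢ p1, p1⊥
    [⅋]  ⊢ (p1⊥ ⅋ p1)
      [Ax]  ⊢ p1, p1⊥

Result: YES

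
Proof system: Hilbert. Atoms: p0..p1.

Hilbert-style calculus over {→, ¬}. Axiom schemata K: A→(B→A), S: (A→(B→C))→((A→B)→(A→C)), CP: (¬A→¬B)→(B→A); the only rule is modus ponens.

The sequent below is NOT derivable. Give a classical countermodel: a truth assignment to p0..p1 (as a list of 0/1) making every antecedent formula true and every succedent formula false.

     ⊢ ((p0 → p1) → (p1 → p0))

Search for a countermodel by truth-table:
  v=00: Γ:[] Δ:[((p0 → p1) → (p1 → p0))=T] refutes=False
  v=01: Γ:[] Δ:[((p0 → p1) → (p1 → p0))=F] refutes=True  ← countermodel

Result: [0, 1]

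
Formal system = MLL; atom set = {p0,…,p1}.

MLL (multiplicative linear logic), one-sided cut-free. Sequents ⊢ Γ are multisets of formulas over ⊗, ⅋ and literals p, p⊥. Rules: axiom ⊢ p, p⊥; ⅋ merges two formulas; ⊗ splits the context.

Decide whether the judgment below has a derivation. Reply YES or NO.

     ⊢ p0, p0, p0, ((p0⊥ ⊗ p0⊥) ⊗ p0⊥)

Proof tree:
[⊗]  ⊢ p0, p0, p0, ((p0⊥ ⊗ p0⊥) ⊗ p0⊥)
  [⊗]  ⊢ p0, p0, (p0⊥ ⊗ p0⊥)
    [Ax]  ⊢ p0, p0⊥
    [Ax]  ⊢ p0, p0⊥
  [Ax]  ⊢ p0, p0⊥

Result: YES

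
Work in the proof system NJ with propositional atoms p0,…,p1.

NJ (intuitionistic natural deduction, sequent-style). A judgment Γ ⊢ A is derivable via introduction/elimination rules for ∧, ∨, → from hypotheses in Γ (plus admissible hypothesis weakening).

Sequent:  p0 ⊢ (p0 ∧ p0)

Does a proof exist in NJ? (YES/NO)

Derivation (root first):
[∧I] p0 ⊢ (p0 ∧ p0)
  [Ax] p0 ⊢ p0
  [Wk] p0, p0 ⊢ p0
    [Ax] p0 ⊢ p0

Result: YES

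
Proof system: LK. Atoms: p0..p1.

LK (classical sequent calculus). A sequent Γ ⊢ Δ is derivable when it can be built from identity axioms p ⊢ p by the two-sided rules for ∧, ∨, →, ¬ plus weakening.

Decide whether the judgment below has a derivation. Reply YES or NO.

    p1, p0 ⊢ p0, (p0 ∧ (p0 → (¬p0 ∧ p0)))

Derivation (root first):
[∧R] p1, p0 ⊢ p0, (p0 ∧ (p0 → (¬p0 ∧ p0)))
  [WL] p0, p1 ⊢ p0
    [Ax] p0 ⊢ p0
  [→R]  ⊢ p0, (p0 → (¬p0 ∧ p0))
    [∧R] p0 ⊢ p0, (¬p0 ∧ p0)
      [¬R]  ⊢ p0, ¬p0
        [Ax] p0 ⊢ p0
      [Ax] p0 ⊢ p0

Result: YES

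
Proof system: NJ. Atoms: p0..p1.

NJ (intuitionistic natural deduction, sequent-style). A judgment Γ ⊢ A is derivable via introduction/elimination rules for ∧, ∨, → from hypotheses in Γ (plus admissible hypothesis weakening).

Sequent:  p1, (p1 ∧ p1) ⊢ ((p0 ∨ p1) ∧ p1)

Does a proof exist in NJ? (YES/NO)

Derivation trace:
[∧I] p1, (p1 ∧ p1) ⊢ ((p0 ∨ p1) ∧ p1)
  [∨I₂] p1, (p1 ∧ p1) ⊢ (p0 ∨ p1)
    [Wk] p1, (p1 ∧ p1) ⊢ p1
      [Ax] p1 ⊢ p1
  [Ax] p1 ⊢ p1

Result: YES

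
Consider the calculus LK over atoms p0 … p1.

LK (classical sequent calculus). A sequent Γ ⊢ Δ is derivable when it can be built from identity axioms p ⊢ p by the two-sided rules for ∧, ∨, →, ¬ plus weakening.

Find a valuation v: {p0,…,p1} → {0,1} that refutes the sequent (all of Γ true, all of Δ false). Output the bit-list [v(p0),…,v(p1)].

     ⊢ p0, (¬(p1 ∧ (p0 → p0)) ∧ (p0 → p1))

Truth-table refutation:
  v=00: Γ:[] Δ:[p0=F, (¬(p1 ∧ (p0 → p0)) ∧ (p0 → p1))=T] refutes=False
  v=01: Γ:[] Δ:[p0=F, (¬(p1 ∧ (p0 → p0)) ∧ (p0 → p1))=F] refutes=True  ← countermodel

Result: [0, 1]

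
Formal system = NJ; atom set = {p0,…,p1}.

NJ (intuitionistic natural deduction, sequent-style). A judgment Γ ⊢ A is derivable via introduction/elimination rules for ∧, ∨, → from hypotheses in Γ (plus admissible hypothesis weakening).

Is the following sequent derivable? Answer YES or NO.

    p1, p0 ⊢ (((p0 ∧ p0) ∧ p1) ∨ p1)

Proof tree:
[∨I₁] p1, p0 ⊢ (((p0 ∧ p0) ∧ p1) ∨ p1)
  [∧I] p1, p0 ⊢ ((p0 ∧ p0) ∧ p1)
    [∧I] p0 ⊢ (p0 ∧ p0)
      [Ax] p0 ⊢ p0
      [Ax] p0 ⊢ p0
    [Ax] p1 ⊢ p1

Result: YES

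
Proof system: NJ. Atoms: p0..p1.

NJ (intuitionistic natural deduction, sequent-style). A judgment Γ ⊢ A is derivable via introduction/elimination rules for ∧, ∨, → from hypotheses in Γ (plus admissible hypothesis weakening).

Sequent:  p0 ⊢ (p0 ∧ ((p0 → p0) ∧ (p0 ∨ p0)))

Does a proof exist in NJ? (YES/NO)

Derivation trace:
[∧I] p0 ⊢ (p0 ∧ ((p0 → p0) ∧ (p0 ∨ p0)))
  [Ax] p0 ⊢ p0
  [∧I] p0 ⊢ ((p0 → p0) ∧ (p0 ∨ p0))
    [→I]  ⊢ (p0 → p0)
      [Ax] p0 ⊢ p0
    [∨I₂] p0 ⊢ (p0 ∨ p0)
      [Ax] p0 ⊢ p0

Result: YES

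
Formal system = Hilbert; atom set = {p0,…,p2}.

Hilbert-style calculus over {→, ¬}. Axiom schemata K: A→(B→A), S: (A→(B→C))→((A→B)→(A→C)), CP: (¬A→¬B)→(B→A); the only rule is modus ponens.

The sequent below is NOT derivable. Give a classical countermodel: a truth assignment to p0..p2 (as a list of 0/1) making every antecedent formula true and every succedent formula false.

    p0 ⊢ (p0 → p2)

Truth-table refutation:
  v=000: Γ:[p0=F] Δ:[(p0 → p2)=T] refutes=False
  v=001: Γ:[p0=F] Δ:[(p0 → p2)=T] refutes=False
  v=010: Γ:[p0=F] Δ:[(p0 → p2)=T] refutes=False
  v=011: Γ:[p0=F] Δ:[(p0 → p2)=T] refutes=False
  v=100: Γ:[p0=T] Δ:[(p0 → p2)=F] refutes=True  ← countermodel

Result: [1, 0, 0]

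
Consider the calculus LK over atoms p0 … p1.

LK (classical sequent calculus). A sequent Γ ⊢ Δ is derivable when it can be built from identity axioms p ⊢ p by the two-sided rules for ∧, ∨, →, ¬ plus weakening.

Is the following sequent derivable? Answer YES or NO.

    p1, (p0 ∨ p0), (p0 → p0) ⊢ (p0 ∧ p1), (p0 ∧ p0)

Derivation (root first):
[→L] p1, (p0 ∨ p0), (p0 → p0) ⊢ (p0 ∧ p1), (p0 ∧ p0)
  [∨L] (p0 ∨ p0), (p0 ∨ p0) ⊢ (p0 ∧ p0), p0
    [Ax] p0 ⊢ p0
    [∧R] (p0 ∨ p0), p0 ⊢ (p0 ∧ p0)
      [∨L] (p0 ∨ p0) ⊢ p0
        [Ax] p0 ⊢ p0
        [Ax] p0 ⊢ p0
      [Ax] p0 ⊢ p0
  [∧R] p1, p0 ⊢ (p0 ∧ p1)
    [Ax] p0 ⊢ p0
    [Ax] p1 ⊢ p1

Result: YES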